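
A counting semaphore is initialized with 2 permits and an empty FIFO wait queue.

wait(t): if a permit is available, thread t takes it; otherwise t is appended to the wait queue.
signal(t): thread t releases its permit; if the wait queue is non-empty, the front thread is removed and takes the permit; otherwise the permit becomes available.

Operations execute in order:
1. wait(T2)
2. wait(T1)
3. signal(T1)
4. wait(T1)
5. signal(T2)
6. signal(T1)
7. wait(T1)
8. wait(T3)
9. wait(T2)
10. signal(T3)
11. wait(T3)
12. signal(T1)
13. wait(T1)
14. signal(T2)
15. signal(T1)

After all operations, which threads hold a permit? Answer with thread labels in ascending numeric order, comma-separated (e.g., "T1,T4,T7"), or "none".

Answer: T3

Derivation:
Step 1: wait(T2) -> count=1 queue=[] holders={T2}
Step 2: wait(T1) -> count=0 queue=[] holders={T1,T2}
Step 3: signal(T1) -> count=1 queue=[] holders={T2}
Step 4: wait(T1) -> count=0 queue=[] holders={T1,T2}
Step 5: signal(T2) -> count=1 queue=[] holders={T1}
Step 6: signal(T1) -> count=2 queue=[] holders={none}
Step 7: wait(T1) -> count=1 queue=[] holders={T1}
Step 8: wait(T3) -> count=0 queue=[] holders={T1,T3}
Step 9: wait(T2) -> count=0 queue=[T2] holders={T1,T3}
Step 10: signal(T3) -> count=0 queue=[] holders={T1,T2}
Step 11: wait(T3) -> count=0 queue=[T3] holders={T1,T2}
Step 12: signal(T1) -> count=0 queue=[] holders={T2,T3}
Step 13: wait(T1) -> count=0 queue=[T1] holders={T2,T3}
Step 14: signal(T2) -> count=0 queue=[] holders={T1,T3}
Step 15: signal(T1) -> count=1 queue=[] holders={T3}
Final holders: T3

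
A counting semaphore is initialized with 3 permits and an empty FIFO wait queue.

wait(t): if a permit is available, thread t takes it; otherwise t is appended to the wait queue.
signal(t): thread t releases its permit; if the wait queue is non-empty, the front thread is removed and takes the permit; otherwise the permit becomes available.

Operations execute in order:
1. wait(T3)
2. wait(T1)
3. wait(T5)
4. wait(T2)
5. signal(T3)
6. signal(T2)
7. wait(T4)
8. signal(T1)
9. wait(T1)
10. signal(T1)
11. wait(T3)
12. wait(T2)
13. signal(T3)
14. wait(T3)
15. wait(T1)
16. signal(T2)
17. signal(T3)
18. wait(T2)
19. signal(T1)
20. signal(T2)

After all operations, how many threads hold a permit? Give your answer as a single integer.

Step 1: wait(T3) -> count=2 queue=[] holders={T3}
Step 2: wait(T1) -> count=1 queue=[] holders={T1,T3}
Step 3: wait(T5) -> count=0 queue=[] holders={T1,T3,T5}
Step 4: wait(T2) -> count=0 queue=[T2] holders={T1,T3,T5}
Step 5: signal(T3) -> count=0 queue=[] holders={T1,T2,T5}
Step 6: signal(T2) -> count=1 queue=[] holders={T1,T5}
Step 7: wait(T4) -> count=0 queue=[] holders={T1,T4,T5}
Step 8: signal(T1) -> count=1 queue=[] holders={T4,T5}
Step 9: wait(T1) -> count=0 queue=[] holders={T1,T4,T5}
Step 10: signal(T1) -> count=1 queue=[] holders={T4,T5}
Step 11: wait(T3) -> count=0 queue=[] holders={T3,T4,T5}
Step 12: wait(T2) -> count=0 queue=[T2] holders={T3,T4,T5}
Step 13: signal(T3) -> count=0 queue=[] holders={T2,T4,T5}
Step 14: wait(T3) -> count=0 queue=[T3] holders={T2,T4,T5}
Step 15: wait(T1) -> count=0 queue=[T3,T1] holders={T2,T4,T5}
Step 16: signal(T2) -> count=0 queue=[T1] holders={T3,T4,T5}
Step 17: signal(T3) -> count=0 queue=[] holders={T1,T4,T5}
Step 18: wait(T2) -> count=0 queue=[T2] holders={T1,T4,T5}
Step 19: signal(T1) -> count=0 queue=[] holders={T2,T4,T5}
Step 20: signal(T2) -> count=1 queue=[] holders={T4,T5}
Final holders: {T4,T5} -> 2 thread(s)

Answer: 2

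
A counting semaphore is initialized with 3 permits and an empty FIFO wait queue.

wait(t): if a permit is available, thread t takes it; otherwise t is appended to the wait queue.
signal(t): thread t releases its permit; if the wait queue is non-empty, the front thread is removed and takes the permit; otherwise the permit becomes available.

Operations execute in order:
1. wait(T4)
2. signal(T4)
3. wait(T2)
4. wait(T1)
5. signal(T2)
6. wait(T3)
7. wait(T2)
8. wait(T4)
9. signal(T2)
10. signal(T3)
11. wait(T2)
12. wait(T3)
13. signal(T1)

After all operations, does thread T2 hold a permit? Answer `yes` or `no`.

Answer: yes

Derivation:
Step 1: wait(T4) -> count=2 queue=[] holders={T4}
Step 2: signal(T4) -> count=3 queue=[] holders={none}
Step 3: wait(T2) -> count=2 queue=[] holders={T2}
Step 4: wait(T1) -> count=1 queue=[] holders={T1,T2}
Step 5: signal(T2) -> count=2 queue=[] holders={T1}
Step 6: wait(T3) -> count=1 queue=[] holders={T1,T3}
Step 7: wait(T2) -> count=0 queue=[] holders={T1,T2,T3}
Step 8: wait(T4) -> count=0 queue=[T4] holders={T1,T2,T3}
Step 9: signal(T2) -> count=0 queue=[] holders={T1,T3,T4}
Step 10: signal(T3) -> count=1 queue=[] holders={T1,T4}
Step 11: wait(T2) -> count=0 queue=[] holders={T1,T2,T4}
Step 12: wait(T3) -> count=0 queue=[T3] holders={T1,T2,T4}
Step 13: signal(T1) -> count=0 queue=[] holders={T2,T3,T4}
Final holders: {T2,T3,T4} -> T2 in holders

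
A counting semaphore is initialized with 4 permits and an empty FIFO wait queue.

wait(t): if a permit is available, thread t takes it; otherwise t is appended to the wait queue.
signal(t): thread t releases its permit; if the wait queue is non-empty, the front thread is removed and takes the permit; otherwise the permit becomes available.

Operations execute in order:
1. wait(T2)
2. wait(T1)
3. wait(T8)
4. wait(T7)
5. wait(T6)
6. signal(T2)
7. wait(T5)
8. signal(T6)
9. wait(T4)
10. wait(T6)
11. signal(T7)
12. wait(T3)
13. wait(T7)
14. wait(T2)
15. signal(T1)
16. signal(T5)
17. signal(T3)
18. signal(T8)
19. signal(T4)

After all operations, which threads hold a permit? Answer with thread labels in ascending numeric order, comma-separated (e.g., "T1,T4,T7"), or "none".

Answer: T2,T6,T7

Derivation:
Step 1: wait(T2) -> count=3 queue=[] holders={T2}
Step 2: wait(T1) -> count=2 queue=[] holders={T1,T2}
Step 3: wait(T8) -> count=1 queue=[] holders={T1,T2,T8}
Step 4: wait(T7) -> count=0 queue=[] holders={T1,T2,T7,T8}
Step 5: wait(T6) -> count=0 queue=[T6] holders={T1,T2,T7,T8}
Step 6: signal(T2) -> count=0 queue=[] holders={T1,T6,T7,T8}
Step 7: wait(T5) -> count=0 queue=[T5] holders={T1,T6,T7,T8}
Step 8: signal(T6) -> count=0 queue=[] holders={T1,T5,T7,T8}
Step 9: wait(T4) -> count=0 queue=[T4] holders={T1,T5,T7,T8}
Step 10: wait(T6) -> count=0 queue=[T4,T6] holders={T1,T5,T7,T8}
Step 11: signal(T7) -> count=0 queue=[T6] holders={T1,T4,T5,T8}
Step 12: wait(T3) -> count=0 queue=[T6,T3] holders={T1,T4,T5,T8}
Step 13: wait(T7) -> count=0 queue=[T6,T3,T7] holders={T1,T4,T5,T8}
Step 14: wait(T2) -> count=0 queue=[T6,T3,T7,T2] holders={T1,T4,T5,T8}
Step 15: signal(T1) -> count=0 queue=[T3,T7,T2] holders={T4,T5,T6,T8}
Step 16: signal(T5) -> count=0 queue=[T7,T2] holders={T3,T4,T6,T8}
Step 17: signal(T3) -> count=0 queue=[T2] holders={T4,T6,T7,T8}
Step 18: signal(T8) -> count=0 queue=[] holders={T2,T4,T6,T7}
Step 19: signal(T4) -> count=1 queue=[] holders={T2,T6,T7}
Final holders: T2,T6,T7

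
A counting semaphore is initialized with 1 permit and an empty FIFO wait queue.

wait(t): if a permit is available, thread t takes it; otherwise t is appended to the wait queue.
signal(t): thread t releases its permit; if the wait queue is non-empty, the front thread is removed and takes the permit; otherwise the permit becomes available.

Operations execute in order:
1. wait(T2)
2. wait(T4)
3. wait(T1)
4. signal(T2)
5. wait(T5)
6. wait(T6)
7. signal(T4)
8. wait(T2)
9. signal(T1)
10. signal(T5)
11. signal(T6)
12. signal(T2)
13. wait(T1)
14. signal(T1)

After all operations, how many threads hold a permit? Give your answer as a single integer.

Step 1: wait(T2) -> count=0 queue=[] holders={T2}
Step 2: wait(T4) -> count=0 queue=[T4] holders={T2}
Step 3: wait(T1) -> count=0 queue=[T4,T1] holders={T2}
Step 4: signal(T2) -> count=0 queue=[T1] holders={T4}
Step 5: wait(T5) -> count=0 queue=[T1,T5] holders={T4}
Step 6: wait(T6) -> count=0 queue=[T1,T5,T6] holders={T4}
Step 7: signal(T4) -> count=0 queue=[T5,T6] holders={T1}
Step 8: wait(T2) -> count=0 queue=[T5,T6,T2] holders={T1}
Step 9: signal(T1) -> count=0 queue=[T6,T2] holders={T5}
Step 10: signal(T5) -> count=0 queue=[T2] holders={T6}
Step 11: signal(T6) -> count=0 queue=[] holders={T2}
Step 12: signal(T2) -> count=1 queue=[] holders={none}
Step 13: wait(T1) -> count=0 queue=[] holders={T1}
Step 14: signal(T1) -> count=1 queue=[] holders={none}
Final holders: {none} -> 0 thread(s)

Answer: 0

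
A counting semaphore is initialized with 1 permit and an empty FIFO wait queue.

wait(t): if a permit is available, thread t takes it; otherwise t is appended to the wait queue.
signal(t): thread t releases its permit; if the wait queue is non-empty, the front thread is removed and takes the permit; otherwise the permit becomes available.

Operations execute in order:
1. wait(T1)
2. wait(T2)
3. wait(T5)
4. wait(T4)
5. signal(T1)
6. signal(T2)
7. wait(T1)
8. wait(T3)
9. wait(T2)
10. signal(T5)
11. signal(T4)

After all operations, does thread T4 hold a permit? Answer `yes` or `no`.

Step 1: wait(T1) -> count=0 queue=[] holders={T1}
Step 2: wait(T2) -> count=0 queue=[T2] holders={T1}
Step 3: wait(T5) -> count=0 queue=[T2,T5] holders={T1}
Step 4: wait(T4) -> count=0 queue=[T2,T5,T4] holders={T1}
Step 5: signal(T1) -> count=0 queue=[T5,T4] holders={T2}
Step 6: signal(T2) -> count=0 queue=[T4] holders={T5}
Step 7: wait(T1) -> count=0 queue=[T4,T1] holders={T5}
Step 8: wait(T3) -> count=0 queue=[T4,T1,T3] holders={T5}
Step 9: wait(T2) -> count=0 queue=[T4,T1,T3,T2] holders={T5}
Step 10: signal(T5) -> count=0 queue=[T1,T3,T2] holders={T4}
Step 11: signal(T4) -> count=0 queue=[T3,T2] holders={T1}
Final holders: {T1} -> T4 not in holders

Answer: no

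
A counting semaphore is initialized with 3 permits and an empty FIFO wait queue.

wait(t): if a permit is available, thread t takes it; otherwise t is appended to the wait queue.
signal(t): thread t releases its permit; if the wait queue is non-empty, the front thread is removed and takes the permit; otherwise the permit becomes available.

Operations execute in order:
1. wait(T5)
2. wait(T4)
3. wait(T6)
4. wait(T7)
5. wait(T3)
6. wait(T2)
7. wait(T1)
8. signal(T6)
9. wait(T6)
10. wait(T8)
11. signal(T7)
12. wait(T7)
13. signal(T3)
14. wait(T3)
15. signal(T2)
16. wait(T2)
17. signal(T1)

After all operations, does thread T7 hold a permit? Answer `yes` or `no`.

Answer: no

Derivation:
Step 1: wait(T5) -> count=2 queue=[] holders={T5}
Step 2: wait(T4) -> count=1 queue=[] holders={T4,T5}
Step 3: wait(T6) -> count=0 queue=[] holders={T4,T5,T6}
Step 4: wait(T7) -> count=0 queue=[T7] holders={T4,T5,T6}
Step 5: wait(T3) -> count=0 queue=[T7,T3] holders={T4,T5,T6}
Step 6: wait(T2) -> count=0 queue=[T7,T3,T2] holders={T4,T5,T6}
Step 7: wait(T1) -> count=0 queue=[T7,T3,T2,T1] holders={T4,T5,T6}
Step 8: signal(T6) -> count=0 queue=[T3,T2,T1] holders={T4,T5,T7}
Step 9: wait(T6) -> count=0 queue=[T3,T2,T1,T6] holders={T4,T5,T7}
Step 10: wait(T8) -> count=0 queue=[T3,T2,T1,T6,T8] holders={T4,T5,T7}
Step 11: signal(T7) -> count=0 queue=[T2,T1,T6,T8] holders={T3,T4,T5}
Step 12: wait(T7) -> count=0 queue=[T2,T1,T6,T8,T7] holders={T3,T4,T5}
Step 13: signal(T3) -> count=0 queue=[T1,T6,T8,T7] holders={T2,T4,T5}
Step 14: wait(T3) -> count=0 queue=[T1,T6,T8,T7,T3] holders={T2,T4,T5}
Step 15: signal(T2) -> count=0 queue=[T6,T8,T7,T3] holders={T1,T4,T5}
Step 16: wait(T2) -> count=0 queue=[T6,T8,T7,T3,T2] holders={T1,T4,T5}
Step 17: signal(T1) -> count=0 queue=[T8,T7,T3,T2] holders={T4,T5,T6}
Final holders: {T4,T5,T6} -> T7 not in holders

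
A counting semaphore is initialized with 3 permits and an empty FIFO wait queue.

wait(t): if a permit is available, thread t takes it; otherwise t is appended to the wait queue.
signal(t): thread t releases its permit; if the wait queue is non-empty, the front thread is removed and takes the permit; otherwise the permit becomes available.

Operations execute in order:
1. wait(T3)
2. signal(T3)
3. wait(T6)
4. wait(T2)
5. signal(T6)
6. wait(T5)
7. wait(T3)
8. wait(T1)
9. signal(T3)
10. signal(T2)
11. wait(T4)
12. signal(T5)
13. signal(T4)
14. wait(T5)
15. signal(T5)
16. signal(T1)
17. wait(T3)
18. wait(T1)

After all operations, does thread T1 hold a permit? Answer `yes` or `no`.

Answer: yes

Derivation:
Step 1: wait(T3) -> count=2 queue=[] holders={T3}
Step 2: signal(T3) -> count=3 queue=[] holders={none}
Step 3: wait(T6) -> count=2 queue=[] holders={T6}
Step 4: wait(T2) -> count=1 queue=[] holders={T2,T6}
Step 5: signal(T6) -> count=2 queue=[] holders={T2}
Step 6: wait(T5) -> count=1 queue=[] holders={T2,T5}
Step 7: wait(T3) -> count=0 queue=[] holders={T2,T3,T5}
Step 8: wait(T1) -> count=0 queue=[T1] holders={T2,T3,T5}
Step 9: signal(T3) -> count=0 queue=[] holders={T1,T2,T5}
Step 10: signal(T2) -> count=1 queue=[] holders={T1,T5}
Step 11: wait(T4) -> count=0 queue=[] holders={T1,T4,T5}
Step 12: signal(T5) -> count=1 queue=[] holders={T1,T4}
Step 13: signal(T4) -> count=2 queue=[] holders={T1}
Step 14: wait(T5) -> count=1 queue=[] holders={T1,T5}
Step 15: signal(T5) -> count=2 queue=[] holders={T1}
Step 16: signal(T1) -> count=3 queue=[] holders={none}
Step 17: wait(T3) -> count=2 queue=[] holders={T3}
Step 18: wait(T1) -> count=1 queue=[] holders={T1,T3}
Final holders: {T1,T3} -> T1 in holders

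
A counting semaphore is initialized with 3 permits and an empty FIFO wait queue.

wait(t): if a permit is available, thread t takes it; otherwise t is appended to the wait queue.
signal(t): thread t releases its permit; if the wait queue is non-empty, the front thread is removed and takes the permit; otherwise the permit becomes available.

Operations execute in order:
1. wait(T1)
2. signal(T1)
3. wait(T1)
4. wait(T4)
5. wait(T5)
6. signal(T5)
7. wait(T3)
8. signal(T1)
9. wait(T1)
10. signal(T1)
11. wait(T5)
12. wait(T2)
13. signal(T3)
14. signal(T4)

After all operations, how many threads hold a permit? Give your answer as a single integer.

Step 1: wait(T1) -> count=2 queue=[] holders={T1}
Step 2: signal(T1) -> count=3 queue=[] holders={none}
Step 3: wait(T1) -> count=2 queue=[] holders={T1}
Step 4: wait(T4) -> count=1 queue=[] holders={T1,T4}
Step 5: wait(T5) -> count=0 queue=[] holders={T1,T4,T5}
Step 6: signal(T5) -> count=1 queue=[] holders={T1,T4}
Step 7: wait(T3) -> count=0 queue=[] holders={T1,T3,T4}
Step 8: signal(T1) -> count=1 queue=[] holders={T3,T4}
Step 9: wait(T1) -> count=0 queue=[] holders={T1,T3,T4}
Step 10: signal(T1) -> count=1 queue=[] holders={T3,T4}
Step 11: wait(T5) -> count=0 queue=[] holders={T3,T4,T5}
Step 12: wait(T2) -> count=0 queue=[T2] holders={T3,T4,T5}
Step 13: signal(T3) -> count=0 queue=[] holders={T2,T4,T5}
Step 14: signal(T4) -> count=1 queue=[] holders={T2,T5}
Final holders: {T2,T5} -> 2 thread(s)

Answer: 2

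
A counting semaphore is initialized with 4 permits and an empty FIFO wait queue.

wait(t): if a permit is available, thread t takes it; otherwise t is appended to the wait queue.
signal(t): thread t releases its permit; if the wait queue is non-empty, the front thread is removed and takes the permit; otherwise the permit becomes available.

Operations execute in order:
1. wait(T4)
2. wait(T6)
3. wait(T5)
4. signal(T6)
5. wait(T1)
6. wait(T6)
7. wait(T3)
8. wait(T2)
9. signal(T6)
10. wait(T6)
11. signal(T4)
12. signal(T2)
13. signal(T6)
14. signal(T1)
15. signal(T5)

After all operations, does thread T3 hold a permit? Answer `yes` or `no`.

Answer: yes

Derivation:
Step 1: wait(T4) -> count=3 queue=[] holders={T4}
Step 2: wait(T6) -> count=2 queue=[] holders={T4,T6}
Step 3: wait(T5) -> count=1 queue=[] holders={T4,T5,T6}
Step 4: signal(T6) -> count=2 queue=[] holders={T4,T5}
Step 5: wait(T1) -> count=1 queue=[] holders={T1,T4,T5}
Step 6: wait(T6) -> count=0 queue=[] holders={T1,T4,T5,T6}
Step 7: wait(T3) -> count=0 queue=[T3] holders={T1,T4,T5,T6}
Step 8: wait(T2) -> count=0 queue=[T3,T2] holders={T1,T4,T5,T6}
Step 9: signal(T6) -> count=0 queue=[T2] holders={T1,T3,T4,T5}
Step 10: wait(T6) -> count=0 queue=[T2,T6] holders={T1,T3,T4,T5}
Step 11: signal(T4) -> count=0 queue=[T6] holders={T1,T2,T3,T5}
Step 12: signal(T2) -> count=0 queue=[] holders={T1,T3,T5,T6}
Step 13: signal(T6) -> count=1 queue=[] holders={T1,T3,T5}
Step 14: signal(T1) -> count=2 queue=[] holders={T3,T5}
Step 15: signal(T5) -> count=3 queue=[] holders={T3}
Final holders: {T3} -> T3 in holders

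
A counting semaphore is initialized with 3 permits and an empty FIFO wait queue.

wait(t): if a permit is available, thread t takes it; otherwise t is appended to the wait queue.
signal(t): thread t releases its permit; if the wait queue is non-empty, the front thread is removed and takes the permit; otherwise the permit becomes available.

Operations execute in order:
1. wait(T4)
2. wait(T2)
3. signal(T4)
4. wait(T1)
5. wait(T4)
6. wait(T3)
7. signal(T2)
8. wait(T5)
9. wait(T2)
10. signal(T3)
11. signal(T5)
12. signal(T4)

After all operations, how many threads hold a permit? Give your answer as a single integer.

Step 1: wait(T4) -> count=2 queue=[] holders={T4}
Step 2: wait(T2) -> count=1 queue=[] holders={T2,T4}
Step 3: signal(T4) -> count=2 queue=[] holders={T2}
Step 4: wait(T1) -> count=1 queue=[] holders={T1,T2}
Step 5: wait(T4) -> count=0 queue=[] holders={T1,T2,T4}
Step 6: wait(T3) -> count=0 queue=[T3] holders={T1,T2,T4}
Step 7: signal(T2) -> count=0 queue=[] holders={T1,T3,T4}
Step 8: wait(T5) -> count=0 queue=[T5] holders={T1,T3,T4}
Step 9: wait(T2) -> count=0 queue=[T5,T2] holders={T1,T3,T4}
Step 10: signal(T3) -> count=0 queue=[T2] holders={T1,T4,T5}
Step 11: signal(T5) -> count=0 queue=[] holders={T1,T2,T4}
Step 12: signal(T4) -> count=1 queue=[] holders={T1,T2}
Final holders: {T1,T2} -> 2 thread(s)

Answer: 2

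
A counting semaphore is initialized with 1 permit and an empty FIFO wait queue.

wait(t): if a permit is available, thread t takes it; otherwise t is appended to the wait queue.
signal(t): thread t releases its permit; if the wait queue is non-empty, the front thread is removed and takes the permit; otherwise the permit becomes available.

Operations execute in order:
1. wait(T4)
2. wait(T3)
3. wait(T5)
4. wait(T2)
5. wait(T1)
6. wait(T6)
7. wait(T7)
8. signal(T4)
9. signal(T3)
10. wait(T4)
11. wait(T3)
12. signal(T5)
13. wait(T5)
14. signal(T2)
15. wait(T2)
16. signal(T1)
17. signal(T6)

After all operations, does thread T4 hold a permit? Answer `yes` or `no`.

Step 1: wait(T4) -> count=0 queue=[] holders={T4}
Step 2: wait(T3) -> count=0 queue=[T3] holders={T4}
Step 3: wait(T5) -> count=0 queue=[T3,T5] holders={T4}
Step 4: wait(T2) -> count=0 queue=[T3,T5,T2] holders={T4}
Step 5: wait(T1) -> count=0 queue=[T3,T5,T2,T1] holders={T4}
Step 6: wait(T6) -> count=0 queue=[T3,T5,T2,T1,T6] holders={T4}
Step 7: wait(T7) -> count=0 queue=[T3,T5,T2,T1,T6,T7] holders={T4}
Step 8: signal(T4) -> count=0 queue=[T5,T2,T1,T6,T7] holders={T3}
Step 9: signal(T3) -> count=0 queue=[T2,T1,T6,T7] holders={T5}
Step 10: wait(T4) -> count=0 queue=[T2,T1,T6,T7,T4] holders={T5}
Step 11: wait(T3) -> count=0 queue=[T2,T1,T6,T7,T4,T3] holders={T5}
Step 12: signal(T5) -> count=0 queue=[T1,T6,T7,T4,T3] holders={T2}
Step 13: wait(T5) -> count=0 queue=[T1,T6,T7,T4,T3,T5] holders={T2}
Step 14: signal(T2) -> count=0 queue=[T6,T7,T4,T3,T5] holders={T1}
Step 15: wait(T2) -> count=0 queue=[T6,T7,T4,T3,T5,T2] holders={T1}
Step 16: signal(T1) -> count=0 queue=[T7,T4,T3,T5,T2] holders={T6}
Step 17: signal(T6) -> count=0 queue=[T4,T3,T5,T2] holders={T7}
Final holders: {T7} -> T4 not in holders

Answer: no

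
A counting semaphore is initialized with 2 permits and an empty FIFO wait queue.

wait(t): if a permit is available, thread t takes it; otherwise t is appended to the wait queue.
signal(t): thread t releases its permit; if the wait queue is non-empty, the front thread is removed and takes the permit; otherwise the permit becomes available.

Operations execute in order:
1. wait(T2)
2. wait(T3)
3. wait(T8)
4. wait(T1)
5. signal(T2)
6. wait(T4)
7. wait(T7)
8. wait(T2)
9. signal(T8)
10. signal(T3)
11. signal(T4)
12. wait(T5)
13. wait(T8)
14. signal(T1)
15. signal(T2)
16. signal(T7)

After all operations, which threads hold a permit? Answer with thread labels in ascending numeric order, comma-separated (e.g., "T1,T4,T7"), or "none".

Answer: T5,T8

Derivation:
Step 1: wait(T2) -> count=1 queue=[] holders={T2}
Step 2: wait(T3) -> count=0 queue=[] holders={T2,T3}
Step 3: wait(T8) -> count=0 queue=[T8] holders={T2,T3}
Step 4: wait(T1) -> count=0 queue=[T8,T1] holders={T2,T3}
Step 5: signal(T2) -> count=0 queue=[T1] holders={T3,T8}
Step 6: wait(T4) -> count=0 queue=[T1,T4] holders={T3,T8}
Step 7: wait(T7) -> count=0 queue=[T1,T4,T7] holders={T3,T8}
Step 8: wait(T2) -> count=0 queue=[T1,T4,T7,T2] holders={T3,T8}
Step 9: signal(T8) -> count=0 queue=[T4,T7,T2] holders={T1,T3}
Step 10: signal(T3) -> count=0 queue=[T7,T2] holders={T1,T4}
Step 11: signal(T4) -> count=0 queue=[T2] holders={T1,T7}
Step 12: wait(T5) -> count=0 queue=[T2,T5] holders={T1,T7}
Step 13: wait(T8) -> count=0 queue=[T2,T5,T8] holders={T1,T7}
Step 14: signal(T1) -> count=0 queue=[T5,T8] holders={T2,T7}
Step 15: signal(T2) -> count=0 queue=[T8] holders={T5,T7}
Step 16: signal(T7) -> count=0 queue=[] holders={T5,T8}
Final holders: T5,T8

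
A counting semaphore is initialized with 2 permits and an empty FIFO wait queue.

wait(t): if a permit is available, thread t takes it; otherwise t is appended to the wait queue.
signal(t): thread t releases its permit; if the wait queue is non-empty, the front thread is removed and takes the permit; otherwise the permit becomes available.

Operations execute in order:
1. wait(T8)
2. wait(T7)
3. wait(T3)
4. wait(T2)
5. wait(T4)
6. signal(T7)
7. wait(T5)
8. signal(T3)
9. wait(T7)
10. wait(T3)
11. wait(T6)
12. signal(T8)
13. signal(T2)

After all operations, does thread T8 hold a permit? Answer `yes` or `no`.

Answer: no

Derivation:
Step 1: wait(T8) -> count=1 queue=[] holders={T8}
Step 2: wait(T7) -> count=0 queue=[] holders={T7,T8}
Step 3: wait(T3) -> count=0 queue=[T3] holders={T7,T8}
Step 4: wait(T2) -> count=0 queue=[T3,T2] holders={T7,T8}
Step 5: wait(T4) -> count=0 queue=[T3,T2,T4] holders={T7,T8}
Step 6: signal(T7) -> count=0 queue=[T2,T4] holders={T3,T8}
Step 7: wait(T5) -> count=0 queue=[T2,T4,T5] holders={T3,T8}
Step 8: signal(T3) -> count=0 queue=[T4,T5] holders={T2,T8}
Step 9: wait(T7) -> count=0 queue=[T4,T5,T7] holders={T2,T8}
Step 10: wait(T3) -> count=0 queue=[T4,T5,T7,T3] holders={T2,T8}
Step 11: wait(T6) -> count=0 queue=[T4,T5,T7,T3,T6] holders={T2,T8}
Step 12: signal(T8) -> count=0 queue=[T5,T7,T3,T6] holders={T2,T4}
Step 13: signal(T2) -> count=0 queue=[T7,T3,T6] holders={T4,T5}
Final holders: {T4,T5} -> T8 not in holders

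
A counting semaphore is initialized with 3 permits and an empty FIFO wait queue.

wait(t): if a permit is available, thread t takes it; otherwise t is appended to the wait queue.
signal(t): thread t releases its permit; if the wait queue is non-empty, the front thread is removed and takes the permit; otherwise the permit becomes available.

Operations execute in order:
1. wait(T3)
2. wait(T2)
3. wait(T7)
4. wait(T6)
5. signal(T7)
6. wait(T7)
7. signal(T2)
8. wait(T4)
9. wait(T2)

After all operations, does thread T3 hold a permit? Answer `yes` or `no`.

Answer: yes

Derivation:
Step 1: wait(T3) -> count=2 queue=[] holders={T3}
Step 2: wait(T2) -> count=1 queue=[] holders={T2,T3}
Step 3: wait(T7) -> count=0 queue=[] holders={T2,T3,T7}
Step 4: wait(T6) -> count=0 queue=[T6] holders={T2,T3,T7}
Step 5: signal(T7) -> count=0 queue=[] holders={T2,T3,T6}
Step 6: wait(T7) -> count=0 queue=[T7] holders={T2,T3,T6}
Step 7: signal(T2) -> count=0 queue=[] holders={T3,T6,T7}
Step 8: wait(T4) -> count=0 queue=[T4] holders={T3,T6,T7}
Step 9: wait(T2) -> count=0 queue=[T4,T2] holders={T3,T6,T7}
Final holders: {T3,T6,T7} -> T3 in holders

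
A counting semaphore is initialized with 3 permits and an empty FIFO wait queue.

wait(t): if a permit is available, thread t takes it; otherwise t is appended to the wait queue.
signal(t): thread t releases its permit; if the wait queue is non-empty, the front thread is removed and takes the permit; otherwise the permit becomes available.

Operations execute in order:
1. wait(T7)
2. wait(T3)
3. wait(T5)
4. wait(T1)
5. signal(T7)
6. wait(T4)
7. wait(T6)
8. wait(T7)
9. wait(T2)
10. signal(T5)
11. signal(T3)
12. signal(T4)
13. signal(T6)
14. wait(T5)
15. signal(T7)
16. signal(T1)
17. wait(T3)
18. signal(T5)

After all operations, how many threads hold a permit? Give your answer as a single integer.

Step 1: wait(T7) -> count=2 queue=[] holders={T7}
Step 2: wait(T3) -> count=1 queue=[] holders={T3,T7}
Step 3: wait(T5) -> count=0 queue=[] holders={T3,T5,T7}
Step 4: wait(T1) -> count=0 queue=[T1] holders={T3,T5,T7}
Step 5: signal(T7) -> count=0 queue=[] holders={T1,T3,T5}
Step 6: wait(T4) -> count=0 queue=[T4] holders={T1,T3,T5}
Step 7: wait(T6) -> count=0 queue=[T4,T6] holders={T1,T3,T5}
Step 8: wait(T7) -> count=0 queue=[T4,T6,T7] holders={T1,T3,T5}
Step 9: wait(T2) -> count=0 queue=[T4,T6,T7,T2] holders={T1,T3,T5}
Step 10: signal(T5) -> count=0 queue=[T6,T7,T2] holders={T1,T3,T4}
Step 11: signal(T3) -> count=0 queue=[T7,T2] holders={T1,T4,T6}
Step 12: signal(T4) -> count=0 queue=[T2] holders={T1,T6,T7}
Step 13: signal(T6) -> count=0 queue=[] holders={T1,T2,T7}
Step 14: wait(T5) -> count=0 queue=[T5] holders={T1,T2,T7}
Step 15: signal(T7) -> count=0 queue=[] holders={T1,T2,T5}
Step 16: signal(T1) -> count=1 queue=[] holders={T2,T5}
Step 17: wait(T3) -> count=0 queue=[] holders={T2,T3,T5}
Step 18: signal(T5) -> count=1 queue=[] holders={T2,T3}
Final holders: {T2,T3} -> 2 thread(s)

Answer: 2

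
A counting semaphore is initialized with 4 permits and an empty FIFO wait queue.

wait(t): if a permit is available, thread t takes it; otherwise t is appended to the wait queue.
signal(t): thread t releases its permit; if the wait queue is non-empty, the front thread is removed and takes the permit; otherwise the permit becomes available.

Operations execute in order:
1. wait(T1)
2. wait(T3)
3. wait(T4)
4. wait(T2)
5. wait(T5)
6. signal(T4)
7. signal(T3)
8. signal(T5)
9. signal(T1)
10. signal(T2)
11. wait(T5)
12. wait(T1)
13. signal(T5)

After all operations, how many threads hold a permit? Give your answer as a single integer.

Answer: 1

Derivation:
Step 1: wait(T1) -> count=3 queue=[] holders={T1}
Step 2: wait(T3) -> count=2 queue=[] holders={T1,T3}
Step 3: wait(T4) -> count=1 queue=[] holders={T1,T3,T4}
Step 4: wait(T2) -> count=0 queue=[] holders={T1,T2,T3,T4}
Step 5: wait(T5) -> count=0 queue=[T5] holders={T1,T2,T3,T4}
Step 6: signal(T4) -> count=0 queue=[] holders={T1,T2,T3,T5}
Step 7: signal(T3) -> count=1 queue=[] holders={T1,T2,T5}
Step 8: signal(T5) -> count=2 queue=[] holders={T1,T2}
Step 9: signal(T1) -> count=3 queue=[] holders={T2}
Step 10: signal(T2) -> count=4 queue=[] holders={none}
Step 11: wait(T5) -> count=3 queue=[] holders={T5}
Step 12: wait(T1) -> count=2 queue=[] holders={T1,T5}
Step 13: signal(T5) -> count=3 queue=[] holders={T1}
Final holders: {T1} -> 1 thread(s)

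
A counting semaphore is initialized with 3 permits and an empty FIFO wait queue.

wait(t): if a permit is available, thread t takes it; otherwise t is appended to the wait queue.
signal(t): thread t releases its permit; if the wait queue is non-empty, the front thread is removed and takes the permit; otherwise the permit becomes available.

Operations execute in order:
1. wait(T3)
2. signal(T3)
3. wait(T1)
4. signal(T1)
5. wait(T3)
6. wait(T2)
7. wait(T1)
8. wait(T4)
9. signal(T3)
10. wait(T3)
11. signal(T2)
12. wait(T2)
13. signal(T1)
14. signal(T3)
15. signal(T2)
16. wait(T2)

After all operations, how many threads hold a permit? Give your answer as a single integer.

Answer: 2

Derivation:
Step 1: wait(T3) -> count=2 queue=[] holders={T3}
Step 2: signal(T3) -> count=3 queue=[] holders={none}
Step 3: wait(T1) -> count=2 queue=[] holders={T1}
Step 4: signal(T1) -> count=3 queue=[] holders={none}
Step 5: wait(T3) -> count=2 queue=[] holders={T3}
Step 6: wait(T2) -> count=1 queue=[] holders={T2,T3}
Step 7: wait(T1) -> count=0 queue=[] holders={T1,T2,T3}
Step 8: wait(T4) -> count=0 queue=[T4] holders={T1,T2,T3}
Step 9: signal(T3) -> count=0 queue=[] holders={T1,T2,T4}
Step 10: wait(T3) -> count=0 queue=[T3] holders={T1,T2,T4}
Step 11: signal(T2) -> count=0 queue=[] holders={T1,T3,T4}
Step 12: wait(T2) -> count=0 queue=[T2] holders={T1,T3,T4}
Step 13: signal(T1) -> count=0 queue=[] holders={T2,T3,T4}
Step 14: signal(T3) -> count=1 queue=[] holders={T2,T4}
Step 15: signal(T2) -> count=2 queue=[] holders={T4}
Step 16: wait(T2) -> count=1 queue=[] holders={T2,T4}
Final holders: {T2,T4} -> 2 thread(s)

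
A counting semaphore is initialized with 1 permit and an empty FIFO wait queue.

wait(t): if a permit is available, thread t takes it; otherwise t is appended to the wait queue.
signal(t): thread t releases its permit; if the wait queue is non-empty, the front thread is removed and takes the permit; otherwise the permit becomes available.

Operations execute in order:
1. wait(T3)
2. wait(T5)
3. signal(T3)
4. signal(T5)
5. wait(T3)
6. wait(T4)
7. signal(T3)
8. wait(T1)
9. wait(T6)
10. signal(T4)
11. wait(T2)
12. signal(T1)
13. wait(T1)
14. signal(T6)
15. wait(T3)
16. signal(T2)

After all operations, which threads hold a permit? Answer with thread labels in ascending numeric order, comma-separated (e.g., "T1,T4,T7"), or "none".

Step 1: wait(T3) -> count=0 queue=[] holders={T3}
Step 2: wait(T5) -> count=0 queue=[T5] holders={T3}
Step 3: signal(T3) -> count=0 queue=[] holders={T5}
Step 4: signal(T5) -> count=1 queue=[] holders={none}
Step 5: wait(T3) -> count=0 queue=[] holders={T3}
Step 6: wait(T4) -> count=0 queue=[T4] holders={T3}
Step 7: signal(T3) -> count=0 queue=[] holders={T4}
Step 8: wait(T1) -> count=0 queue=[T1] holders={T4}
Step 9: wait(T6) -> count=0 queue=[T1,T6] holders={T4}
Step 10: signal(T4) -> count=0 queue=[T6] holders={T1}
Step 11: wait(T2) -> count=0 queue=[T6,T2] holders={T1}
Step 12: signal(T1) -> count=0 queue=[T2] holders={T6}
Step 13: wait(T1) -> count=0 queue=[T2,T1] holders={T6}
Step 14: signal(T6) -> count=0 queue=[T1] holders={T2}
Step 15: wait(T3) -> count=0 queue=[T1,T3] holders={T2}
Step 16: signal(T2) -> count=0 queue=[T3] holders={T1}
Final holders: T1

Answer: T1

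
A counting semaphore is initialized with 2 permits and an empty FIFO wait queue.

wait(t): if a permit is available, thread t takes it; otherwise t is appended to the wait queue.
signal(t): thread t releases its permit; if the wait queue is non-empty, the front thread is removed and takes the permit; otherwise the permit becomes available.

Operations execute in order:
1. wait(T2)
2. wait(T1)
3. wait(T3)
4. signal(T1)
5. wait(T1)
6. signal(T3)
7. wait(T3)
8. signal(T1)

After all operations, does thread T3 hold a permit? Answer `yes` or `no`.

Step 1: wait(T2) -> count=1 queue=[] holders={T2}
Step 2: wait(T1) -> count=0 queue=[] holders={T1,T2}
Step 3: wait(T3) -> count=0 queue=[T3] holders={T1,T2}
Step 4: signal(T1) -> count=0 queue=[] holders={T2,T3}
Step 5: wait(T1) -> count=0 queue=[T1] holders={T2,T3}
Step 6: signal(T3) -> count=0 queue=[] holders={T1,T2}
Step 7: wait(T3) -> count=0 queue=[T3] holders={T1,T2}
Step 8: signal(T1) -> count=0 queue=[] holders={T2,T3}
Final holders: {T2,T3} -> T3 in holders

Answer: yes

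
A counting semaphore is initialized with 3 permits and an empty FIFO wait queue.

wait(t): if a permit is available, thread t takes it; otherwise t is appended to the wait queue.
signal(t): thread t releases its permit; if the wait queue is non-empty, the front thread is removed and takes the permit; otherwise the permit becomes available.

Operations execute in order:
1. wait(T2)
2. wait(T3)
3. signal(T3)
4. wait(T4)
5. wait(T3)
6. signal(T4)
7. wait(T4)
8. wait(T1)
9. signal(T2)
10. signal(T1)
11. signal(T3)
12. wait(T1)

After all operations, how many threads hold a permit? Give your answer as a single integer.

Answer: 2

Derivation:
Step 1: wait(T2) -> count=2 queue=[] holders={T2}
Step 2: wait(T3) -> count=1 queue=[] holders={T2,T3}
Step 3: signal(T3) -> count=2 queue=[] holders={T2}
Step 4: wait(T4) -> count=1 queue=[] holders={T2,T4}
Step 5: wait(T3) -> count=0 queue=[] holders={T2,T3,T4}
Step 6: signal(T4) -> count=1 queue=[] holders={T2,T3}
Step 7: wait(T4) -> count=0 queue=[] holders={T2,T3,T4}
Step 8: wait(T1) -> count=0 queue=[T1] holders={T2,T3,T4}
Step 9: signal(T2) -> count=0 queue=[] holders={T1,T3,T4}
Step 10: signal(T1) -> count=1 queue=[] holders={T3,T4}
Step 11: signal(T3) -> count=2 queue=[] holders={T4}
Step 12: wait(T1) -> count=1 queue=[] holders={T1,T4}
Final holders: {T1,T4} -> 2 thread(s)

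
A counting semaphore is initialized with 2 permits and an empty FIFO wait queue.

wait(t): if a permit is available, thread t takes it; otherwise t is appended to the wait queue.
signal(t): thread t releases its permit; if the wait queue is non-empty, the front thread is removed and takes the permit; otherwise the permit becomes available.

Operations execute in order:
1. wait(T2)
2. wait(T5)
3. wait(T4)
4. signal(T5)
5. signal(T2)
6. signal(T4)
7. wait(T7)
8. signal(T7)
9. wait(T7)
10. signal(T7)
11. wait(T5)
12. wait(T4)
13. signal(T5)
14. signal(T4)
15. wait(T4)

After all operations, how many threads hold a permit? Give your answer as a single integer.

Step 1: wait(T2) -> count=1 queue=[] holders={T2}
Step 2: wait(T5) -> count=0 queue=[] holders={T2,T5}
Step 3: wait(T4) -> count=0 queue=[T4] holders={T2,T5}
Step 4: signal(T5) -> count=0 queue=[] holders={T2,T4}
Step 5: signal(T2) -> count=1 queue=[] holders={T4}
Step 6: signal(T4) -> count=2 queue=[] holders={none}
Step 7: wait(T7) -> count=1 queue=[] holders={T7}
Step 8: signal(T7) -> count=2 queue=[] holders={none}
Step 9: wait(T7) -> count=1 queue=[] holders={T7}
Step 10: signal(T7) -> count=2 queue=[] holders={none}
Step 11: wait(T5) -> count=1 queue=[] holders={T5}
Step 12: wait(T4) -> count=0 queue=[] holders={T4,T5}
Step 13: signal(T5) -> count=1 queue=[] holders={T4}
Step 14: signal(T4) -> count=2 queue=[] holders={none}
Step 15: wait(T4) -> count=1 queue=[] holders={T4}
Final holders: {T4} -> 1 thread(s)

Answer: 1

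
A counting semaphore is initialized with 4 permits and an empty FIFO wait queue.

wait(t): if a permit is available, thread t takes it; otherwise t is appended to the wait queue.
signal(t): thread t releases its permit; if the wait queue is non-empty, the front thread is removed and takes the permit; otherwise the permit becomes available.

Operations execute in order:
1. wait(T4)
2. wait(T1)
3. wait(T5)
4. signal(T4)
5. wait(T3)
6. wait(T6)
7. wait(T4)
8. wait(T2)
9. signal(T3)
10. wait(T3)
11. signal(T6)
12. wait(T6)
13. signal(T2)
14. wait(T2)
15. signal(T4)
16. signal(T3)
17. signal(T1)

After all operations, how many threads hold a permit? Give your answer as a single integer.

Step 1: wait(T4) -> count=3 queue=[] holders={T4}
Step 2: wait(T1) -> count=2 queue=[] holders={T1,T4}
Step 3: wait(T5) -> count=1 queue=[] holders={T1,T4,T5}
Step 4: signal(T4) -> count=2 queue=[] holders={T1,T5}
Step 5: wait(T3) -> count=1 queue=[] holders={T1,T3,T5}
Step 6: wait(T6) -> count=0 queue=[] holders={T1,T3,T5,T6}
Step 7: wait(T4) -> count=0 queue=[T4] holders={T1,T3,T5,T6}
Step 8: wait(T2) -> count=0 queue=[T4,T2] holders={T1,T3,T5,T6}
Step 9: signal(T3) -> count=0 queue=[T2] holders={T1,T4,T5,T6}
Step 10: wait(T3) -> count=0 queue=[T2,T3] holders={T1,T4,T5,T6}
Step 11: signal(T6) -> count=0 queue=[T3] holders={T1,T2,T4,T5}
Step 12: wait(T6) -> count=0 queue=[T3,T6] holders={T1,T2,T4,T5}
Step 13: signal(T2) -> count=0 queue=[T6] holders={T1,T3,T4,T5}
Step 14: wait(T2) -> count=0 queue=[T6,T2] holders={T1,T3,T4,T5}
Step 15: signal(T4) -> count=0 queue=[T2] holders={T1,T3,T5,T6}
Step 16: signal(T3) -> count=0 queue=[] holders={T1,T2,T5,T6}
Step 17: signal(T1) -> count=1 queue=[] holders={T2,T5,T6}
Final holders: {T2,T5,T6} -> 3 thread(s)

Answer: 3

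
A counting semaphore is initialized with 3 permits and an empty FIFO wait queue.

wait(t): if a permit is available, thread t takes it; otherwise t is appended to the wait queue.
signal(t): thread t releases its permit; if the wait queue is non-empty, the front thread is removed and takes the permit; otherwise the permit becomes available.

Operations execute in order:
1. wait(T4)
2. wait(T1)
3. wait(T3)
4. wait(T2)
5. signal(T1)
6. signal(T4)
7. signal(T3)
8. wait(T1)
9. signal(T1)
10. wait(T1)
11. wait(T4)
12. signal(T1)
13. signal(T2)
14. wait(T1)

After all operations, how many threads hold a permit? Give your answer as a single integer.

Answer: 2

Derivation:
Step 1: wait(T4) -> count=2 queue=[] holders={T4}
Step 2: wait(T1) -> count=1 queue=[] holders={T1,T4}
Step 3: wait(T3) -> count=0 queue=[] holders={T1,T3,T4}
Step 4: wait(T2) -> count=0 queue=[T2] holders={T1,T3,T4}
Step 5: signal(T1) -> count=0 queue=[] holders={T2,T3,T4}
Step 6: signal(T4) -> count=1 queue=[] holders={T2,T3}
Step 7: signal(T3) -> count=2 queue=[] holders={T2}
Step 8: wait(T1) -> count=1 queue=[] holders={T1,T2}
Step 9: signal(T1) -> count=2 queue=[] holders={T2}
Step 10: wait(T1) -> count=1 queue=[] holders={T1,T2}
Step 11: wait(T4) -> count=0 queue=[] holders={T1,T2,T4}
Step 12: signal(T1) -> count=1 queue=[] holders={T2,T4}
Step 13: signal(T2) -> count=2 queue=[] holders={T4}
Step 14: wait(T1) -> count=1 queue=[] holders={T1,T4}
Final holders: {T1,T4} -> 2 thread(s)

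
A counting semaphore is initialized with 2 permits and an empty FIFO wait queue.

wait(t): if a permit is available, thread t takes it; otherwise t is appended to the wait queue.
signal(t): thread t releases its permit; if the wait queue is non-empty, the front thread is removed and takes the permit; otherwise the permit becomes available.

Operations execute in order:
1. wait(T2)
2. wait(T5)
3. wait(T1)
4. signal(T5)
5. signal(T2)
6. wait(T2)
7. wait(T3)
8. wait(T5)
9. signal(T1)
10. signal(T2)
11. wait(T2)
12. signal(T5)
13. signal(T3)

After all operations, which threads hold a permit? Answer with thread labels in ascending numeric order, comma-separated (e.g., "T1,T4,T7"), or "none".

Answer: T2

Derivation:
Step 1: wait(T2) -> count=1 queue=[] holders={T2}
Step 2: wait(T5) -> count=0 queue=[] holders={T2,T5}
Step 3: wait(T1) -> count=0 queue=[T1] holders={T2,T5}
Step 4: signal(T5) -> count=0 queue=[] holders={T1,T2}
Step 5: signal(T2) -> count=1 queue=[] holders={T1}
Step 6: wait(T2) -> count=0 queue=[] holders={T1,T2}
Step 7: wait(T3) -> count=0 queue=[T3] holders={T1,T2}
Step 8: wait(T5) -> count=0 queue=[T3,T5] holders={T1,T2}
Step 9: signal(T1) -> count=0 queue=[T5] holders={T2,T3}
Step 10: signal(T2) -> count=0 queue=[] holders={T3,T5}
Step 11: wait(T2) -> count=0 queue=[T2] holders={T3,T5}
Step 12: signal(T5) -> count=0 queue=[] holders={T2,T3}
Step 13: signal(T3) -> count=1 queue=[] holders={T2}
Final holders: T2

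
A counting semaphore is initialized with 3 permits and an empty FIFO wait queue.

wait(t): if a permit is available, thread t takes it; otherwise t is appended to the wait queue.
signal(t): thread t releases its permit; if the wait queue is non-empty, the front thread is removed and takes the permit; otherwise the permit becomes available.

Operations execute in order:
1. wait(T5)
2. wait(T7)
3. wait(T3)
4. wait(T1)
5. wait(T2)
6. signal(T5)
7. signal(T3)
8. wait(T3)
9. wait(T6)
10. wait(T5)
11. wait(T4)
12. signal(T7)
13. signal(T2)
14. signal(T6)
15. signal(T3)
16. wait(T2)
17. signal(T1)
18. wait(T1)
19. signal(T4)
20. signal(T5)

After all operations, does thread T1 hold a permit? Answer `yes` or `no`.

Step 1: wait(T5) -> count=2 queue=[] holders={T5}
Step 2: wait(T7) -> count=1 queue=[] holders={T5,T7}
Step 3: wait(T3) -> count=0 queue=[] holders={T3,T5,T7}
Step 4: wait(T1) -> count=0 queue=[T1] holders={T3,T5,T7}
Step 5: wait(T2) -> count=0 queue=[T1,T2] holders={T3,T5,T7}
Step 6: signal(T5) -> count=0 queue=[T2] holders={T1,T3,T7}
Step 7: signal(T3) -> count=0 queue=[] holders={T1,T2,T7}
Step 8: wait(T3) -> count=0 queue=[T3] holders={T1,T2,T7}
Step 9: wait(T6) -> count=0 queue=[T3,T6] holders={T1,T2,T7}
Step 10: wait(T5) -> count=0 queue=[T3,T6,T5] holders={T1,T2,T7}
Step 11: wait(T4) -> count=0 queue=[T3,T6,T5,T4] holders={T1,T2,T7}
Step 12: signal(T7) -> count=0 queue=[T6,T5,T4] holders={T1,T2,T3}
Step 13: signal(T2) -> count=0 queue=[T5,T4] holders={T1,T3,T6}
Step 14: signal(T6) -> count=0 queue=[T4] holders={T1,T3,T5}
Step 15: signal(T3) -> count=0 queue=[] holders={T1,T4,T5}
Step 16: wait(T2) -> count=0 queue=[T2] holders={T1,T4,T5}
Step 17: signal(T1) -> count=0 queue=[] holders={T2,T4,T5}
Step 18: wait(T1) -> count=0 queue=[T1] holders={T2,T4,T5}
Step 19: signal(T4) -> count=0 queue=[] holders={T1,T2,T5}
Step 20: signal(T5) -> count=1 queue=[] holders={T1,T2}
Final holders: {T1,T2} -> T1 in holders

Answer: yes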